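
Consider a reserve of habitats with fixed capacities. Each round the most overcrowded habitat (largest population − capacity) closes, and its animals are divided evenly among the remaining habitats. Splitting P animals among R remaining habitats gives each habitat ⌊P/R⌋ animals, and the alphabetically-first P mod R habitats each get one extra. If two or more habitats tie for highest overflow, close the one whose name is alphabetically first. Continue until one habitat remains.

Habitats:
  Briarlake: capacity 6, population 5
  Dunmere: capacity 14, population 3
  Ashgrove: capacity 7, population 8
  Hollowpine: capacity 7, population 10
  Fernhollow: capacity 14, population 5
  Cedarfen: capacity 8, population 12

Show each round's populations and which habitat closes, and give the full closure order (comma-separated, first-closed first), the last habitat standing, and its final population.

Closure order: Cedarfen, Hollowpine, Ashgrove, Briarlake, Fernhollow
Last habitat: Dunmere with 43 animals

Round 1: Ashgrove=8 Briarlake=5 Cedarfen=12 Dunmere=3 Fernhollow=5 Hollowpine=10 → close Cedarfen (overflow 4)
  12÷5 = 2 each, +1 to first 2
Round 2: Ashgrove=11 Briarlake=8 Dunmere=5 Fernhollow=7 Hollowpine=12 → close Hollowpine (overflow 5)
  12÷4 = 3 each, +1 to first 0
Round 3: Ashgrove=14 Briarlake=11 Dunmere=8 Fernhollow=10 → close Ashgrove (overflow 7)
  14÷3 = 4 each, +1 to first 2
Round 4: Briarlake=16 Dunmere=13 Fernhollow=14 → close Briarlake (overflow 10)
  16÷2 = 8 each, +1 to first 0
Round 5: Dunmere=21 Fernhollow=22 → close Fernhollow (overflow 8)
  22÷1 = 22 each, +1 to first 0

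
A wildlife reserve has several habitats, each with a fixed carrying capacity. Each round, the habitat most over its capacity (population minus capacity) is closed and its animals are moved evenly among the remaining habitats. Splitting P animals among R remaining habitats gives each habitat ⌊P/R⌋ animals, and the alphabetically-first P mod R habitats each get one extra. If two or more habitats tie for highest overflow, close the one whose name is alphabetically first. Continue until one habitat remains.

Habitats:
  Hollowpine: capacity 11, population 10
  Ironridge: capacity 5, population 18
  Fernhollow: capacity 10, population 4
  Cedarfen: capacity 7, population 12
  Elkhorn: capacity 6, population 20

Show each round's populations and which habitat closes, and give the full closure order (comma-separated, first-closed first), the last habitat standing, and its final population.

Round 1: Cedarfen=12 Elkhorn=20 Fernhollow=4 Hollowpine=10 Ironridge=18 → close Elkhorn (overflow 14)
  20÷4 = 5 each, +1 to first 0
Round 2: Cedarfen=17 Fernhollow=9 Hollowpine=15 Ironridge=23 → close Ironridge (overflow 18)
  23÷3 = 7 each, +1 to first 2
Round 3: Cedarfen=25 Fernhollow=17 Hollowpine=22 → close Cedarfen (overflow 18)
  25÷2 = 12 each, +1 to first 1
Round 4: Fernhollow=30 Hollowpine=34 → close Hollowpine (overflow 23)
  34÷1 = 34 each, +1 to first 0

Closure order: Elkhorn, Ironridge, Cedarfen, Hollowpine
Last habitat: Fernhollow with 64 animals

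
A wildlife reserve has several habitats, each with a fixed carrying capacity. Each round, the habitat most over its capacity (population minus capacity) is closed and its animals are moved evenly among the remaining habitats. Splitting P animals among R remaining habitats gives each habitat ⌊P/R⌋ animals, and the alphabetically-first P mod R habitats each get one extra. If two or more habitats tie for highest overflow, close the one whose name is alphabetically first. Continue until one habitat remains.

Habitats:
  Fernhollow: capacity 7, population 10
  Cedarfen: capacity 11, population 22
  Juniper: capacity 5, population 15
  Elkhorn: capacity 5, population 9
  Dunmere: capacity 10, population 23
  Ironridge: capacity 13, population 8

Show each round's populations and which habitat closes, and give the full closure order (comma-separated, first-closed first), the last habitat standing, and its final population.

Closure order: Dunmere, Cedarfen, Juniper, Elkhorn, Fernhollow
Last habitat: Ironridge with 87 animals

Round 1: Cedarfen=22 Dunmere=23 Elkhorn=9 Fernhollow=10 Ironridge=8 Juniper=15 → close Dunmere (overflow 13)
  23÷5 = 4 each, +1 to first 3
Round 2: Cedarfen=27 Elkhorn=14 Fernhollow=15 Ironridge=12 Juniper=19 → close Cedarfen (overflow 16)
  27÷4 = 6 each, +1 to first 3
Round 3: Elkhorn=21 Fernhollow=22 Ironridge=19 Juniper=25 → close Juniper (overflow 20)
  25÷3 = 8 each, +1 to first 1
Round 4: Elkhorn=30 Fernhollow=30 Ironridge=27 → close Elkhorn (overflow 25)
  30÷2 = 15 each, +1 to first 0
Round 5: Fernhollow=45 Ironridge=42 → close Fernhollow (overflow 38)
  45÷1 = 45 each, +1 to first 0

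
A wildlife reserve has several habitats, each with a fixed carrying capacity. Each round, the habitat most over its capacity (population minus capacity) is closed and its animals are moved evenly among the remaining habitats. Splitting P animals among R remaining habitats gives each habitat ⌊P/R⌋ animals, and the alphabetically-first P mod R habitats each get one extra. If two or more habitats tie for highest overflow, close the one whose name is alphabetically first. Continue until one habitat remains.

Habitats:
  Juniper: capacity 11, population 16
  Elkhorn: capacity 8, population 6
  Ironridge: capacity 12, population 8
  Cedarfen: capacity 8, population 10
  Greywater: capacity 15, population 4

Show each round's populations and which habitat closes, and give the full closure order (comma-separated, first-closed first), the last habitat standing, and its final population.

Closure order: Juniper, Cedarfen, Elkhorn, Ironridge
Last habitat: Greywater with 44 animals

Round 1: Cedarfen=10 Elkhorn=6 Greywater=4 Ironridge=8 Juniper=16 → close Juniper (overflow 5)
  16÷4 = 4 each, +1 to first 0
Round 2: Cedarfen=14 Elkhorn=10 Greywater=8 Ironridge=12 → close Cedarfen (overflow 6)
  14÷3 = 4 each, +1 to first 2
Round 3: Elkhorn=15 Greywater=13 Ironridge=16 → close Elkhorn (overflow 7)
  15÷2 = 7 each, +1 to first 1
Round 4: Greywater=21 Ironridge=23 → close Ironridge (overflow 11)
  23÷1 = 23 each, +1 to first 0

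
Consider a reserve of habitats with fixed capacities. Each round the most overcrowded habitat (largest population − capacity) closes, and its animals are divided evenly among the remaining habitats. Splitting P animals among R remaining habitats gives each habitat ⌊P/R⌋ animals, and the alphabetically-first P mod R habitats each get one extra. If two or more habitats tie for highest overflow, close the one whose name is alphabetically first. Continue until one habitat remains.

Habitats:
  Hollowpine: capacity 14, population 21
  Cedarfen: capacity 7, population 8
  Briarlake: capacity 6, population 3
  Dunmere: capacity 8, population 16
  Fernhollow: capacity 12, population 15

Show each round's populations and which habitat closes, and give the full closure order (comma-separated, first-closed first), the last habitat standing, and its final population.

Closure order: Dunmere, Hollowpine, Fernhollow, Cedarfen
Last habitat: Briarlake with 63 animals

Round 1: Briarlake=3 Cedarfen=8 Dunmere=16 Fernhollow=15 Hollowpine=21 → close Dunmere (overflow 8)
  16÷4 = 4 each, +1 to first 0
Round 2: Briarlake=7 Cedarfen=12 Fernhollow=19 Hollowpine=25 → close Hollowpine (overflow 11)
  25÷3 = 8 each, +1 to first 1
Round 3: Briarlake=16 Cedarfen=20 Fernhollow=27 → close Fernhollow (overflow 15)
  27÷2 = 13 each, +1 to first 1
Round 4: Briarlake=30 Cedarfen=33 → close Cedarfen (overflow 26)
  33÷1 = 33 each, +1 to first 0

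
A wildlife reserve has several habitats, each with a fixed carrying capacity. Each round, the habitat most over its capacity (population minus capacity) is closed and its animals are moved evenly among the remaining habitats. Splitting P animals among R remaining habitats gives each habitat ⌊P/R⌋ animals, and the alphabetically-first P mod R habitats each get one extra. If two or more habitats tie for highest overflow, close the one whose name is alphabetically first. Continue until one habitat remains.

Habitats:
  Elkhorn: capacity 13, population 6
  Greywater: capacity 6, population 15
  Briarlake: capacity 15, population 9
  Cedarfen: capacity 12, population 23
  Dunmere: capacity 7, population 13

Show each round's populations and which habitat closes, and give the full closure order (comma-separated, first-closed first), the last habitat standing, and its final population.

Round 1: Briarlake=9 Cedarfen=23 Dunmere=13 Elkhorn=6 Greywater=15 → close Cedarfen (overflow 11)
  23÷4 = 5 each, +1 to first 3
Round 2: Briarlake=15 Dunmere=19 Elkhorn=12 Greywater=20 → close Greywater (overflow 14)
  20÷3 = 6 each, +1 to first 2
Round 3: Briarlake=22 Dunmere=26 Elkhorn=18 → close Dunmere (overflow 19)
  26÷2 = 13 each, +1 to first 0
Round 4: Briarlake=35 Elkhorn=31 → close Briarlake (overflow 20)
  35÷1 = 35 each, +1 to first 0

Closure order: Cedarfen, Greywater, Dunmere, Briarlake
Last habitat: Elkhorn with 66 animals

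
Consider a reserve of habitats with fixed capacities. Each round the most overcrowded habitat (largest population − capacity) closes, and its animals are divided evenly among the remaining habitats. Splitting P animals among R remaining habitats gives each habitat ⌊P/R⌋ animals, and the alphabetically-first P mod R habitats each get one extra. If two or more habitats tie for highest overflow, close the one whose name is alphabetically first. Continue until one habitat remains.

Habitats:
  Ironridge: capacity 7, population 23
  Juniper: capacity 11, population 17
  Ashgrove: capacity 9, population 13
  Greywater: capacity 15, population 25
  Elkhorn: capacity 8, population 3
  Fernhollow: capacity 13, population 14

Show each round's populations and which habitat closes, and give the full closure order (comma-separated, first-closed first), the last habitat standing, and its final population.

Round 1: Ashgrove=13 Elkhorn=3 Fernhollow=14 Greywater=25 Ironridge=23 Juniper=17 → close Ironridge (overflow 16)
  23÷5 = 4 each, +1 to first 3
Round 2: Ashgrove=18 Elkhorn=8 Fernhollow=19 Greywater=29 Juniper=21 → close Greywater (overflow 14)
  29÷4 = 7 each, +1 to first 1
Round 3: Ashgrove=26 Elkhorn=15 Fernhollow=26 Juniper=28 → close Ashgrove (overflow 17)
  26÷3 = 8 each, +1 to first 2
Round 4: Elkhorn=24 Fernhollow=35 Juniper=36 → close Juniper (overflow 25)
  36÷2 = 18 each, +1 to first 0
Round 5: Elkhorn=42 Fernhollow=53 → close Fernhollow (overflow 40)
  53÷1 = 53 each, +1 to first 0

Closure order: Ironridge, Greywater, Ashgrove, Juniper, Fernhollow
Last habitat: Elkhorn with 95 animals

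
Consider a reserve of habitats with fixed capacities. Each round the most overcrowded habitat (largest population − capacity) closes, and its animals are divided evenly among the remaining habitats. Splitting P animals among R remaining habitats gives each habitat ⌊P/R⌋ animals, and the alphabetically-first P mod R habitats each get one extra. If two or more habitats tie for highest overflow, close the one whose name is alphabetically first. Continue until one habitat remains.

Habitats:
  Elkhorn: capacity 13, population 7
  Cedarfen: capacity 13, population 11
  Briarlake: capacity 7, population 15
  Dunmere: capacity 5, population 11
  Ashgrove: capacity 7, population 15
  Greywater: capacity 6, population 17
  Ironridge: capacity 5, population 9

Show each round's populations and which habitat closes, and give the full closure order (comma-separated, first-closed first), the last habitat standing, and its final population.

Round 1: Ashgrove=15 Briarlake=15 Cedarfen=11 Dunmere=11 Elkhorn=7 Greywater=17 Ironridge=9 → close Greywater (overflow 11)
  17÷6 = 2 each, +1 to first 5
Round 2: Ashgrove=18 Briarlake=18 Cedarfen=14 Dunmere=14 Elkhorn=10 Ironridge=11 → close Ashgrove (overflow 11)
  18÷5 = 3 each, +1 to first 3
Round 3: Briarlake=22 Cedarfen=18 Dunmere=18 Elkhorn=13 Ironridge=14 → close Briarlake (overflow 15)
  22÷4 = 5 each, +1 to first 2
Round 4: Cedarfen=24 Dunmere=24 Elkhorn=18 Ironridge=19 → close Dunmere (overflow 19)
  24÷3 = 8 each, +1 to first 0
Round 5: Cedarfen=32 Elkhorn=26 Ironridge=27 → close Ironridge (overflow 22)
  27÷2 = 13 each, +1 to first 1
Round 6: Cedarfen=46 Elkhorn=39 → close Cedarfen (overflow 33)
  46÷1 = 46 each, +1 to first 0

Closure order: Greywater, Ashgrove, Briarlake, Dunmere, Ironridge, Cedarfen
Last habitat: Elkhorn with 85 animals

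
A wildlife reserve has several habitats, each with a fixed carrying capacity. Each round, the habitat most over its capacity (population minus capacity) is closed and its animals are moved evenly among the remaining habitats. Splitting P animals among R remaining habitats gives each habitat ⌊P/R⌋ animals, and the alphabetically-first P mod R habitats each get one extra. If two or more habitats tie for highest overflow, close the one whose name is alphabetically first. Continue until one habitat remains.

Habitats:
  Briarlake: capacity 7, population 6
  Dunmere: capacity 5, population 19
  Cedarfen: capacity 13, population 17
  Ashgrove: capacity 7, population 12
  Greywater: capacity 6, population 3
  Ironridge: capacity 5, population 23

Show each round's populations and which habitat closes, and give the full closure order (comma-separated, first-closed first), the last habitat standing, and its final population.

Round 1: Ashgrove=12 Briarlake=6 Cedarfen=17 Dunmere=19 Greywater=3 Ironridge=23 → close Ironridge (overflow 18)
  23÷5 = 4 each, +1 to first 3
Round 2: Ashgrove=17 Briarlake=11 Cedarfen=22 Dunmere=23 Greywater=7 → close Dunmere (overflow 18)
  23÷4 = 5 each, +1 to first 3
Round 3: Ashgrove=23 Briarlake=17 Cedarfen=28 Greywater=12 → close Ashgrove (overflow 16)
  23÷3 = 7 each, +1 to first 2
Round 4: Briarlake=25 Cedarfen=36 Greywater=19 → close Cedarfen (overflow 23)
  36÷2 = 18 each, +1 to first 0
Round 5: Briarlake=43 Greywater=37 → close Briarlake (overflow 36)
  43÷1 = 43 each, +1 to first 0

Closure order: Ironridge, Dunmere, Ashgrove, Cedarfen, Briarlake
Last habitat: Greywater with 80 animals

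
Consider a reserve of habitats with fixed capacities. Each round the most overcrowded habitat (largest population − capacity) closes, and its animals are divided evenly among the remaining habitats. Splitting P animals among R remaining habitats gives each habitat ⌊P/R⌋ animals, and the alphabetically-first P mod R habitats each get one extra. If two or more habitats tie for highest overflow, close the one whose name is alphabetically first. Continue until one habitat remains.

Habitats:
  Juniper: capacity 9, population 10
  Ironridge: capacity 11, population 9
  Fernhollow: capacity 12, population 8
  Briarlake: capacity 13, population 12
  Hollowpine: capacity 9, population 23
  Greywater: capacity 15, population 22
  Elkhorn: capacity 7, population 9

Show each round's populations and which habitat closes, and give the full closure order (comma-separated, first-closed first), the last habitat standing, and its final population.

Closure order: Hollowpine, Greywater, Elkhorn, Briarlake, Juniper, Fernhollow
Last habitat: Ironridge with 93 animals

Round 1: Briarlake=12 Elkhorn=9 Fernhollow=8 Greywater=22 Hollowpine=23 Ironridge=9 Juniper=10 → close Hollowpine (overflow 14)
  23÷6 = 3 each, +1 to first 5
Round 2: Briarlake=16 Elkhorn=13 Fernhollow=12 Greywater=26 Ironridge=13 Juniper=13 → close Greywater (overflow 11)
  26÷5 = 5 each, +1 to first 1
Round 3: Briarlake=22 Elkhorn=18 Fernhollow=17 Ironridge=18 Juniper=18 → close Elkhorn (overflow 11)
  18÷4 = 4 each, +1 to first 2
Round 4: Briarlake=27 Fernhollow=22 Ironridge=22 Juniper=22 → close Briarlake (overflow 14)
  27÷3 = 9 each, +1 to first 0
Round 5: Fernhollow=31 Ironridge=31 Juniper=31 → close Juniper (overflow 22)
  31÷2 = 15 each, +1 to first 1
Round 6: Fernhollow=47 Ironridge=46 → close Fernhollow (overflow 35)
  47÷1 = 47 each, +1 to first 0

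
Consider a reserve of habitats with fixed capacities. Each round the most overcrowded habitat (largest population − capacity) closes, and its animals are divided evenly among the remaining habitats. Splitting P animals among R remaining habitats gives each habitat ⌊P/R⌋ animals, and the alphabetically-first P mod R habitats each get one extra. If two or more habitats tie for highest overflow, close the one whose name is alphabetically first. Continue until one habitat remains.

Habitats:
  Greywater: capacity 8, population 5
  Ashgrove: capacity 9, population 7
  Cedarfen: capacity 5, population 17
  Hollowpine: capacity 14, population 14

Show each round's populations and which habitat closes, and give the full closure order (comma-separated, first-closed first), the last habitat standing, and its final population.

Round 1: Ashgrove=7 Cedarfen=17 Greywater=5 Hollowpine=14 → close Cedarfen (overflow 12)
  17÷3 = 5 each, +1 to first 2
Round 2: Ashgrove=13 Greywater=11 Hollowpine=19 → close Hollowpine (overflow 5)
  19÷2 = 9 each, +1 to first 1
Round 3: Ashgrove=23 Greywater=20 → close Ashgrove (overflow 14)
  23÷1 = 23 each, +1 to first 0

Closure order: Cedarfen, Hollowpine, Ashgrove
Last habitat: Greywater with 43 animals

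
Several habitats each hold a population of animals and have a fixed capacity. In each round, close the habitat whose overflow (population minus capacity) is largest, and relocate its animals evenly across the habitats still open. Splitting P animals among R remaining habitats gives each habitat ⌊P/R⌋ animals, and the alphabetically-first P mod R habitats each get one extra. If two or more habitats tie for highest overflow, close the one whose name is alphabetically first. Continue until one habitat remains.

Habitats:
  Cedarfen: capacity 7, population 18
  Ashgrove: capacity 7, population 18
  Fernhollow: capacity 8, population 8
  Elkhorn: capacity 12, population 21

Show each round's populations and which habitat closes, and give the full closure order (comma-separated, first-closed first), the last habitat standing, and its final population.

Round 1: Ashgrove=18 Cedarfen=18 Elkhorn=21 Fernhollow=8 → close Ashgrove (overflow 11)
  18÷3 = 6 each, +1 to first 0
Round 2: Cedarfen=24 Elkhorn=27 Fernhollow=14 → close Cedarfen (overflow 17)
  24÷2 = 12 each, +1 to first 0
Round 3: Elkhorn=39 Fernhollow=26 → close Elkhorn (overflow 27)
  39÷1 = 39 each, +1 to first 0

Closure order: Ashgrove, Cedarfen, Elkhorn
Last habitat: Fernhollow with 65 animals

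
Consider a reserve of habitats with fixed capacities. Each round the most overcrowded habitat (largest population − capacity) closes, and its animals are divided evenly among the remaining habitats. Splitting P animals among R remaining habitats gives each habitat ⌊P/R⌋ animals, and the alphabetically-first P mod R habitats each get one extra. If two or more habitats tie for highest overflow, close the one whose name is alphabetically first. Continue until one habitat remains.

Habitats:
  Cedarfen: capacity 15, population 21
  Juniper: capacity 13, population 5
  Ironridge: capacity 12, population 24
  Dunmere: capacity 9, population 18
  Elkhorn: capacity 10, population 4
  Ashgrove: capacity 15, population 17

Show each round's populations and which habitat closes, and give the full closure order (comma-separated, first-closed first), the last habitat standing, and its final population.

Closure order: Ironridge, Dunmere, Cedarfen, Ashgrove, Elkhorn
Last habitat: Juniper with 89 animals

Round 1: Ashgrove=17 Cedarfen=21 Dunmere=18 Elkhorn=4 Ironridge=24 Juniper=5 → close Ironridge (overflow 12)
  24÷5 = 4 each, +1 to first 4
Round 2: Ashgrove=22 Cedarfen=26 Dunmere=23 Elkhorn=9 Juniper=9 → close Dunmere (overflow 14)
  23÷4 = 5 each, +1 to first 3
Round 3: Ashgrove=28 Cedarfen=32 Elkhorn=15 Juniper=14 → close Cedarfen (overflow 17)
  32÷3 = 10 each, +1 to first 2
Round 4: Ashgrove=39 Elkhorn=26 Juniper=24 → close Ashgrove (overflow 24)
  39÷2 = 19 each, +1 to first 1
Round 5: Elkhorn=46 Juniper=43 → close Elkhorn (overflow 36)
  46÷1 = 46 each, +1 to first 0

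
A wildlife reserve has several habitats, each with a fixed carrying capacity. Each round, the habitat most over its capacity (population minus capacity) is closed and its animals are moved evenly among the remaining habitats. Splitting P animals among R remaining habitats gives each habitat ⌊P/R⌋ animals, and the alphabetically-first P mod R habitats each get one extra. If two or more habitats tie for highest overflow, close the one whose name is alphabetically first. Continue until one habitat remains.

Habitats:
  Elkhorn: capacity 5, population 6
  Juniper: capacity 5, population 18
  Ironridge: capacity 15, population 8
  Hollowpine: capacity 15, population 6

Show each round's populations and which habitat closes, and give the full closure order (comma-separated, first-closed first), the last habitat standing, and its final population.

Round 1: Elkhorn=6 Hollowpine=6 Ironridge=8 Juniper=18 → close Juniper (overflow 13)
  18÷3 = 6 each, +1 to first 0
Round 2: Elkhorn=12 Hollowpine=12 Ironridge=14 → close Elkhorn (overflow 7)
  12÷2 = 6 each, +1 to first 0
Round 3: Hollowpine=18 Ironridge=20 → close Ironridge (overflow 5)
  20÷1 = 20 each, +1 to first 0

Closure order: Juniper, Elkhorn, Ironridge
Last habitat: Hollowpine with 38 animals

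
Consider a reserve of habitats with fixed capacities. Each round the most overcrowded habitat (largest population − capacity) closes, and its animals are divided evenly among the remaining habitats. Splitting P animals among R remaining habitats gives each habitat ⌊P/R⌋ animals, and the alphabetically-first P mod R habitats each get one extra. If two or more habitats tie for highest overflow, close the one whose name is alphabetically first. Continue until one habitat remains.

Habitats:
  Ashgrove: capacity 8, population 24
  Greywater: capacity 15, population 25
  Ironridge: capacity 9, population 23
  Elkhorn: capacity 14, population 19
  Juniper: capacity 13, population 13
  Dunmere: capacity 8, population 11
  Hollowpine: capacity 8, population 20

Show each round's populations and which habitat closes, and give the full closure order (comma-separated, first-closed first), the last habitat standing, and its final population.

Closure order: Ashgrove, Ironridge, Hollowpine, Greywater, Elkhorn, Dunmere
Last habitat: Juniper with 135 animals

Round 1: Ashgrove=24 Dunmere=11 Elkhorn=19 Greywater=25 Hollowpine=20 Ironridge=23 Juniper=13 → close Ashgrove (overflow 16)
  24÷6 = 4 each, +1 to first 0
Round 2: Dunmere=15 Elkhorn=23 Greywater=29 Hollowpine=24 Ironridge=27 Juniper=17 → close Ironridge (overflow 18)
  27÷5 = 5 each, +1 to first 2
Round 3: Dunmere=21 Elkhorn=29 Greywater=34 Hollowpine=29 Juniper=22 → close Hollowpine (overflow 21)
  29÷4 = 7 each, +1 to first 1
Round 4: Dunmere=29 Elkhorn=36 Greywater=41 Juniper=29 → close Greywater (overflow 26)
  41÷3 = 13 each, +1 to first 2
Round 5: Dunmere=43 Elkhorn=50 Juniper=42 → close Elkhorn (overflow 36)
  50÷2 = 25 each, +1 to first 0
Round 6: Dunmere=68 Juniper=67 → close Dunmere (overflow 60)
  68÷1 = 68 each, +1 to first 0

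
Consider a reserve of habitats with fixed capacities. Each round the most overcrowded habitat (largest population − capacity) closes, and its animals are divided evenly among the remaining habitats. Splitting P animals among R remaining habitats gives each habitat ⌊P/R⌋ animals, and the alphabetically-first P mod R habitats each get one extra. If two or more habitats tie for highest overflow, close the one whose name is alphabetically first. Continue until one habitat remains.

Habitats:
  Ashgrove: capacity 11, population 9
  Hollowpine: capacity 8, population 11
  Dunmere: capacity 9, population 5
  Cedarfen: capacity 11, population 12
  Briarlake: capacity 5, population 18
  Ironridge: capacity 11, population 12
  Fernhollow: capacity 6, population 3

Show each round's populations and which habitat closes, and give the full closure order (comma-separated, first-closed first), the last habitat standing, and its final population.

Closure order: Briarlake, Hollowpine, Cedarfen, Ironridge, Ashgrove, Dunmere
Last habitat: Fernhollow with 70 animals

Round 1: Ashgrove=9 Briarlake=18 Cedarfen=12 Dunmere=5 Fernhollow=3 Hollowpine=11 Ironridge=12 → close Briarlake (overflow 13)
  18÷6 = 3 each, +1 to first 0
Round 2: Ashgrove=12 Cedarfen=15 Dunmere=8 Fernhollow=6 Hollowpine=14 Ironridge=15 → close Hollowpine (overflow 6)
  14÷5 = 2 each, +1 to first 4
Round 3: Ashgrove=15 Cedarfen=18 Dunmere=11 Fernhollow=9 Ironridge=17 → close Cedarfen (overflow 7)
  18÷4 = 4 each, +1 to first 2
Round 4: Ashgrove=20 Dunmere=16 Fernhollow=13 Ironridge=21 → close Ironridge (overflow 10)
  21÷3 = 7 each, +1 to first 0
Round 5: Ashgrove=27 Dunmere=23 Fernhollow=20 → close Ashgrove (overflow 16)
  27÷2 = 13 each, +1 to first 1
Round 6: Dunmere=37 Fernhollow=33 → close Dunmere (overflow 28)
  37÷1 = 37 each, +1 to first 0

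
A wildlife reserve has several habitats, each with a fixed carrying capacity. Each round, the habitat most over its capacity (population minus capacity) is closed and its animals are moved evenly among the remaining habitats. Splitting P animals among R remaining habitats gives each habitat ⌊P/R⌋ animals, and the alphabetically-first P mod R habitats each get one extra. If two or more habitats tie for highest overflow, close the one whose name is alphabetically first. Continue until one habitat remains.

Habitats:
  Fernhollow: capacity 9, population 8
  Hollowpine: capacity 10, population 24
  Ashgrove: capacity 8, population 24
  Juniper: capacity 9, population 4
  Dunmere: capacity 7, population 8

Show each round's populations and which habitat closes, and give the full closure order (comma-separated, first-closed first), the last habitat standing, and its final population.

Closure order: Ashgrove, Hollowpine, Dunmere, Fernhollow
Last habitat: Juniper with 68 animals

Round 1: Ashgrove=24 Dunmere=8 Fernhollow=8 Hollowpine=24 Juniper=4 → close Ashgrove (overflow 16)
  24÷4 = 6 each, +1 to first 0
Round 2: Dunmere=14 Fernhollow=14 Hollowpine=30 Juniper=10 → close Hollowpine (overflow 20)
  30÷3 = 10 each, +1 to first 0
Round 3: Dunmere=24 Fernhollow=24 Juniper=20 → close Dunmere (overflow 17)
  24÷2 = 12 each, +1 to first 0
Round 4: Fernhollow=36 Juniper=32 → close Fernhollow (overflow 27)
  36÷1 = 36 each, +1 to first 0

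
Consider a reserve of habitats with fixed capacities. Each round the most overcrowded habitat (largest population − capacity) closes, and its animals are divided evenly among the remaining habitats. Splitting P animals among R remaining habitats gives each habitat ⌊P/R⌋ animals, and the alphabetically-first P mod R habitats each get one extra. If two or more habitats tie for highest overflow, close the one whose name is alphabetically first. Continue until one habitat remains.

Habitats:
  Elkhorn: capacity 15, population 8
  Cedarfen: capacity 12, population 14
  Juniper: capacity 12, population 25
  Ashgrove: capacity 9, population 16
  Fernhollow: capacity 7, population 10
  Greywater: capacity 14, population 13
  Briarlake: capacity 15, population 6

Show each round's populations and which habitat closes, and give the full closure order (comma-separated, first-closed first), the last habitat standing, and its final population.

Closure order: Juniper, Ashgrove, Fernhollow, Cedarfen, Greywater, Briarlake
Last habitat: Elkhorn with 92 animals

Round 1: Ashgrove=16 Briarlake=6 Cedarfen=14 Elkhorn=8 Fernhollow=10 Greywater=13 Juniper=25 → close Juniper (overflow 13)
  25÷6 = 4 each, +1 to first 1
Round 2: Ashgrove=21 Briarlake=10 Cedarfen=18 Elkhorn=12 Fernhollow=14 Greywater=17 → close Ashgrove (overflow 12)
  21÷5 = 4 each, +1 to first 1
Round 3: Briarlake=15 Cedarfen=22 Elkhorn=16 Fernhollow=18 Greywater=21 → close Fernhollow (overflow 11)
  18÷4 = 4 each, +1 to first 2
Round 4: Briarlake=20 Cedarfen=27 Elkhorn=20 Greywater=25 → close Cedarfen (overflow 15)
  27÷3 = 9 each, +1 to first 0
Round 5: Briarlake=29 Elkhorn=29 Greywater=34 → close Greywater (overflow 20)
  34÷2 = 17 each, +1 to first 0
Round 6: Briarlake=46 Elkhorn=46 → close Briarlake (overflow 31)
  46÷1 = 46 each, +1 to first 0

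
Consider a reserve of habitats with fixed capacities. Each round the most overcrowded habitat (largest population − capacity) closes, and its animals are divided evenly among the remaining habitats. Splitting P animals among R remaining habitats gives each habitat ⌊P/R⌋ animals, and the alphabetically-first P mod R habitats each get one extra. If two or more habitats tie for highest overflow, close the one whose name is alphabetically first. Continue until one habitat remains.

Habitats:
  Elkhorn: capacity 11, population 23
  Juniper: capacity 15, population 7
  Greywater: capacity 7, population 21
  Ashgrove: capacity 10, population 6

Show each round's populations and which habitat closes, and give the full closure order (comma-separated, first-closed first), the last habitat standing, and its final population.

Closure order: Greywater, Elkhorn, Ashgrove
Last habitat: Juniper with 57 animals

Round 1: Ashgrove=6 Elkhorn=23 Greywater=21 Juniper=7 → close Greywater (overflow 14)
  21÷3 = 7 each, +1 to first 0
Round 2: Ashgrove=13 Elkhorn=30 Juniper=14 → close Elkhorn (overflow 19)
  30÷2 = 15 each, +1 to first 0
Round 3: Ashgrove=28 Juniper=29 → close Ashgrove (overflow 18)
  28÷1 = 28 each, +1 to first 0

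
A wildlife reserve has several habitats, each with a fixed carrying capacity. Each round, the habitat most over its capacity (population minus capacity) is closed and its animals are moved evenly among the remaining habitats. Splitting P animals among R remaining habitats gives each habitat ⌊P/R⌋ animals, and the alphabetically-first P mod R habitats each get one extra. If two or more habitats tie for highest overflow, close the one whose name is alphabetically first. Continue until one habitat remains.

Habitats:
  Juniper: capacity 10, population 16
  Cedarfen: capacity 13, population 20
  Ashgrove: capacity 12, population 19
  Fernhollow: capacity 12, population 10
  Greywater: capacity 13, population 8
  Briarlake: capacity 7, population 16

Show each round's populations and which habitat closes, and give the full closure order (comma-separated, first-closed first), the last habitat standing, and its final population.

Round 1: Ashgrove=19 Briarlake=16 Cedarfen=20 Fernhollow=10 Greywater=8 Juniper=16 → close Briarlake (overflow 9)
  16÷5 = 3 each, +1 to first 1
Round 2: Ashgrove=23 Cedarfen=23 Fernhollow=13 Greywater=11 Juniper=19 → close Ashgrove (overflow 11)
  23÷4 = 5 each, +1 to first 3
Round 3: Cedarfen=29 Fernhollow=19 Greywater=17 Juniper=24 → close Cedarfen (overflow 16)
  29÷3 = 9 each, +1 to first 2
Round 4: Fernhollow=29 Greywater=27 Juniper=33 → close Juniper (overflow 23)
  33÷2 = 16 each, +1 to first 1
Round 5: Fernhollow=46 Greywater=43 → close Fernhollow (overflow 34)
  46÷1 = 46 each, +1 to first 0

Closure order: Briarlake, Ashgrove, Cedarfen, Juniper, Fernhollow
Last habitat: Greywater with 89 animals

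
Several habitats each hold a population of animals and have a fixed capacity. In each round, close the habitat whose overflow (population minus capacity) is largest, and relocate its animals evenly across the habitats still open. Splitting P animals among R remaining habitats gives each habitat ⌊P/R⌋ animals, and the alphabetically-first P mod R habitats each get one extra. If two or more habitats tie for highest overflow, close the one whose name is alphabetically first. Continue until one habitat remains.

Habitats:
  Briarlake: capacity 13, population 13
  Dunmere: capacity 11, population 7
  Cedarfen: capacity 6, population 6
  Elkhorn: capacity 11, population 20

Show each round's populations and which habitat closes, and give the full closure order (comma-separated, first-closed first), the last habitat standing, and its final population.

Round 1: Briarlake=13 Cedarfen=6 Dunmere=7 Elkhorn=20 → close Elkhorn (overflow 9)
  20÷3 = 6 each, +1 to first 2
Round 2: Briarlake=20 Cedarfen=13 Dunmere=13 → close Briarlake (overflow 7)
  20÷2 = 10 each, +1 to first 0
Round 3: Cedarfen=23 Dunmere=23 → close Cedarfen (overflow 17)
  23÷1 = 23 each, +1 to first 0

Closure order: Elkhorn, Briarlake, Cedarfen
Last habitat: Dunmere with 46 animals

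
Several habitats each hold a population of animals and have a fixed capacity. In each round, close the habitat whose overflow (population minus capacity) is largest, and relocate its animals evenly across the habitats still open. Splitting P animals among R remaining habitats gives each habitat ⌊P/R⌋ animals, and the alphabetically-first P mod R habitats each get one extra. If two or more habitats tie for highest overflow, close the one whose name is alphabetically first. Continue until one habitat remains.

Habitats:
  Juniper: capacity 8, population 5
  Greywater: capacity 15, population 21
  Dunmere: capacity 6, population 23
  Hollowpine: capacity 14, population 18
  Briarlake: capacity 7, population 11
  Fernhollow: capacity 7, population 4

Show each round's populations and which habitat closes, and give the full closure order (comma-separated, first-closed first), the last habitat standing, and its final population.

Closure order: Dunmere, Greywater, Briarlake, Hollowpine, Fernhollow
Last habitat: Juniper with 82 animals

Round 1: Briarlake=11 Dunmere=23 Fernhollow=4 Greywater=21 Hollowpine=18 Juniper=5 → close Dunmere (overflow 17)
  23÷5 = 4 each, +1 to first 3
Round 2: Briarlake=16 Fernhollow=9 Greywater=26 Hollowpine=22 Juniper=9 → close Greywater (overflow 11)
  26÷4 = 6 each, +1 to first 2
Round 3: Briarlake=23 Fernhollow=16 Hollowpine=28 Juniper=15 → close Briarlake (overflow 16)
  23÷3 = 7 each, +1 to first 2
Round 4: Fernhollow=24 Hollowpine=36 Juniper=22 → close Hollowpine (overflow 22)
  36÷2 = 18 each, +1 to first 0
Round 5: Fernhollow=42 Juniper=40 → close Fernhollow (overflow 35)
  42÷1 = 42 each, +1 to first 0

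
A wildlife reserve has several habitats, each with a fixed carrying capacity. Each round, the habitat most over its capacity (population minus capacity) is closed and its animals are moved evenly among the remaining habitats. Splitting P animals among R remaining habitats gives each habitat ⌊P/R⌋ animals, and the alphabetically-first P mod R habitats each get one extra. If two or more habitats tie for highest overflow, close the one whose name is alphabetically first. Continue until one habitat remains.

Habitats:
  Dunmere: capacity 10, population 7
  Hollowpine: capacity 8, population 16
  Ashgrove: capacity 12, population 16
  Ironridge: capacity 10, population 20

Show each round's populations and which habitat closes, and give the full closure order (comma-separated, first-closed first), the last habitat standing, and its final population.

Closure order: Ironridge, Hollowpine, Ashgrove
Last habitat: Dunmere with 59 animals

Round 1: Ashgrove=16 Dunmere=7 Hollowpine=16 Ironridge=20 → close Ironridge (overflow 10)
  20÷3 = 6 each, +1 to first 2
Round 2: Ashgrove=23 Dunmere=14 Hollowpine=22 → close Hollowpine (overflow 14)
  22÷2 = 11 each, +1 to first 0
Round 3: Ashgrove=34 Dunmere=25 → close Ashgrove (overflow 22)
  34÷1 = 34 each, +1 to first 0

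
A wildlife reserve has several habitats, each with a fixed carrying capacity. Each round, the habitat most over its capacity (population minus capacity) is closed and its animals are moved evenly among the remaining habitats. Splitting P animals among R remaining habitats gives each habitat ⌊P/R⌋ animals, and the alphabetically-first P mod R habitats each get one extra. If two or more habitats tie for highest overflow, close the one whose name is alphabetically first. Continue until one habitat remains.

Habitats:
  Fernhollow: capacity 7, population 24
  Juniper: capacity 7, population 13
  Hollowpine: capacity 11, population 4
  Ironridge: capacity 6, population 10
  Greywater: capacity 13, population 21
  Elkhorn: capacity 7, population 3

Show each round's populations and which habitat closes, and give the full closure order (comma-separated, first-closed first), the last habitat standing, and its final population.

Closure order: Fernhollow, Greywater, Juniper, Ironridge, Elkhorn
Last habitat: Hollowpine with 75 animals

Round 1: Elkhorn=3 Fernhollow=24 Greywater=21 Hollowpine=4 Ironridge=10 Juniper=13 → close Fernhollow (overflow 17)
  24÷5 = 4 each, +1 to first 4
Round 2: Elkhorn=8 Greywater=26 Hollowpine=9 Ironridge=15 Juniper=17 → close Greywater (overflow 13)
  26÷4 = 6 each, +1 to first 2
Round 3: Elkhorn=15 Hollowpine=16 Ironridge=21 Juniper=23 → close Juniper (overflow 16)
  23÷3 = 7 each, +1 to first 2
Round 4: Elkhorn=23 Hollowpine=24 Ironridge=28 → close Ironridge (overflow 22)
  28÷2 = 14 each, +1 to first 0
Round 5: Elkhorn=37 Hollowpine=38 → close Elkhorn (overflow 30)
  37÷1 = 37 each, +1 to first 0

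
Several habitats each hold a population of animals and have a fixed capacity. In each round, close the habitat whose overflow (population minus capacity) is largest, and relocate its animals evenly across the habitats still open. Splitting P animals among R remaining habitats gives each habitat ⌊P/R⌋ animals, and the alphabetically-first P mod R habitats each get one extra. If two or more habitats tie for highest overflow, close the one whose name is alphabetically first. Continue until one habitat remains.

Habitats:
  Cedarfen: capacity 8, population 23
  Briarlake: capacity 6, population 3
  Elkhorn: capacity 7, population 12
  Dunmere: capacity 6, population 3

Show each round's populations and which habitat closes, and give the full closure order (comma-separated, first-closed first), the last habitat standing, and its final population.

Closure order: Cedarfen, Elkhorn, Briarlake
Last habitat: Dunmere with 41 animals

Round 1: Briarlake=3 Cedarfen=23 Dunmere=3 Elkhorn=12 → close Cedarfen (overflow 15)
  23÷3 = 7 each, +1 to first 2
Round 2: Briarlake=11 Dunmere=11 Elkhorn=19 → close Elkhorn (overflow 12)
  19÷2 = 9 each, +1 to first 1
Round 3: Briarlake=21 Dunmere=20 → close Briarlake (overflow 15)
  21÷1 = 21 each, +1 to first 0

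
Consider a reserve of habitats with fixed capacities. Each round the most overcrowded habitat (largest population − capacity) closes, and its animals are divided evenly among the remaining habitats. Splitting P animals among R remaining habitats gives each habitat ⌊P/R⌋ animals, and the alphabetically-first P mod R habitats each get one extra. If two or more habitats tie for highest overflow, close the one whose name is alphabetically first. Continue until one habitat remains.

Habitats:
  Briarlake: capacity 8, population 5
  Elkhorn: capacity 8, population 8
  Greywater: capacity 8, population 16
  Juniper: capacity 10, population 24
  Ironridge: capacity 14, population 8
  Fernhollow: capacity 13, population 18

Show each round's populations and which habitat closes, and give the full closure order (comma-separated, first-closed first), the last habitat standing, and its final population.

Closure order: Juniper, Greywater, Fernhollow, Elkhorn, Briarlake
Last habitat: Ironridge with 79 animals

Round 1: Briarlake=5 Elkhorn=8 Fernhollow=18 Greywater=16 Ironridge=8 Juniper=24 → close Juniper (overflow 14)
  24÷5 = 4 each, +1 to first 4
Round 2: Briarlake=10 Elkhorn=13 Fernhollow=23 Greywater=21 Ironridge=12 → close Greywater (overflow 13)
  21÷4 = 5 each, +1 to first 1
Round 3: Briarlake=16 Elkhorn=18 Fernhollow=28 Ironridge=17 → close Fernhollow (overflow 15)
  28÷3 = 9 each, +1 to first 1
Round 4: Briarlake=26 Elkhorn=27 Ironridge=26 → close Elkhorn (overflow 19)
  27÷2 = 13 each, +1 to first 1
Round 5: Briarlake=40 Ironridge=39 → close Briarlake (overflow 32)
  40÷1 = 40 each, +1 to first 0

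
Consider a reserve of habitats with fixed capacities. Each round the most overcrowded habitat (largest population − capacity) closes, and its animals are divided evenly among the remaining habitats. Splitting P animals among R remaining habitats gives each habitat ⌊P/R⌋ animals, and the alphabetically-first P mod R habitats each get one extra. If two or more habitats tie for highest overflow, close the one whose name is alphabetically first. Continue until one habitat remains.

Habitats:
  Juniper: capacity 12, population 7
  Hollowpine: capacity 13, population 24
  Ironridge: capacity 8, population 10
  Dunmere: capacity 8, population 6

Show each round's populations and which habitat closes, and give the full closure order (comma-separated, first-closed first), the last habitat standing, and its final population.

Round 1: Dunmere=6 Hollowpine=24 Ironridge=10 Juniper=7 → close Hollowpine (overflow 11)
  24÷3 = 8 each, +1 to first 0
Round 2: Dunmere=14 Ironridge=18 Juniper=15 → close Ironridge (overflow 10)
  18÷2 = 9 each, +1 to first 0
Round 3: Dunmere=23 Juniper=24 → close Dunmere (overflow 15)
  23÷1 = 23 each, +1 to first 0

Closure order: Hollowpine, Ironridge, Dunmere
Last habitat: Juniper with 47 animals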